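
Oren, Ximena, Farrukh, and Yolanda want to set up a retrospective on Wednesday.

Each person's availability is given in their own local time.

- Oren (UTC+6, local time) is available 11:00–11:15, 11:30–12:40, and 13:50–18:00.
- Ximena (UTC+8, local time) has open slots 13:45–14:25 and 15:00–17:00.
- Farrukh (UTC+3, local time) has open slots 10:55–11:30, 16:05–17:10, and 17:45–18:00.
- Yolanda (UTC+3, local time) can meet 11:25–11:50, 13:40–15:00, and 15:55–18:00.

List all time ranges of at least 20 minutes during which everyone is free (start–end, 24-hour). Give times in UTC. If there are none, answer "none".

Oren → UTC: 05:00–05:15, 05:30–06:40, 07:50–12:00.
Ximena → UTC: 05:45–06:25, 07:00–09:00.
Farrukh → UTC: 07:55–08:30, 13:05–14:10, 14:45–15:00.
Yolanda → UTC: 08:25–08:50, 10:40–12:00, 12:55–15:00.
Oren ∩ Ximena: 05:45–06:25, 07:50–09:00.
Oren ∩ Ximena ∩ Farrukh: 07:55–08:30.
Oren ∩ Ximena ∩ Farrukh ∩ Yolanda: 08:25–08:30.
Windows ≥ 20 min: (none).

none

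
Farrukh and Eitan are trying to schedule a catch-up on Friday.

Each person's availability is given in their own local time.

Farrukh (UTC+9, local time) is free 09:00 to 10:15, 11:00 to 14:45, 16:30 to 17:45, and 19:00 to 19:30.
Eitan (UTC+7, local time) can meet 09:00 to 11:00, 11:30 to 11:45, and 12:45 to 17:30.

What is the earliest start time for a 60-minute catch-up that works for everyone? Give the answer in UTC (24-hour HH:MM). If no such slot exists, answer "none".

02:00

Farrukh → UTC: 00:00–01:15, 02:00–05:45, 07:30–08:45, 10:00–10:30.
Eitan → UTC: 02:00–04:00, 04:30–04:45, 05:45–10:30.
Farrukh ∩ Eitan: 02:00–04:00, 04:30–04:45, 07:30–08:45, 10:00–10:30.
Windows ≥ 60 min: 02:00–04:00, 07:30–08:45.
Earliest such window starts at 02:00.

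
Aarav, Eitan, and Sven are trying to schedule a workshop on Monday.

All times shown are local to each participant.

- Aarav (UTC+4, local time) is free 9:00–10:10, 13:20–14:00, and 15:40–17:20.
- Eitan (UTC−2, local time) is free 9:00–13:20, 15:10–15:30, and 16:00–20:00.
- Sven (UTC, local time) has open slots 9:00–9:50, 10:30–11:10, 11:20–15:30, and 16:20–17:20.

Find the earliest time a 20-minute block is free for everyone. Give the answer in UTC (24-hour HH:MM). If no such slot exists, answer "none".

11:40

Aarav → UTC: 05:00–06:10, 09:20–10:00, 11:40–13:20.
Eitan → UTC: 11:00–15:20, 17:10–17:30, 18:00–22:00.
Sven → UTC: 09:00–09:50, 10:30–11:10, 11:20–15:30, 16:20–17:20.
Aarav ∩ Eitan: 11:40–13:20.
Aarav ∩ Eitan ∩ Sven: 11:40–13:20.
Windows ≥ 20 min: 11:40–13:20.
Earliest such window starts at 11:40.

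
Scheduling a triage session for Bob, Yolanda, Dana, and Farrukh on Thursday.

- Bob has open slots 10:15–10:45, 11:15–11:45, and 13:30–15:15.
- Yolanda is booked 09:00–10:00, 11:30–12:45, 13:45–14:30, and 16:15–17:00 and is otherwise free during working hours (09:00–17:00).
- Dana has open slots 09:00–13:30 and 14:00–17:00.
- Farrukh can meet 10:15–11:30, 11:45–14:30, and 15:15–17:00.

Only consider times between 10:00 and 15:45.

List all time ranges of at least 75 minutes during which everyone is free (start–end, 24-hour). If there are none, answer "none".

Yolanda free within 09:00–17:00: 10:00–11:30, 12:45–13:45, 14:30–16:15.
Bob ∩ Yolanda: 10:15–10:45, 11:15–11:30, 13:30–13:45, 14:30–15:15.
Bob ∩ Yolanda ∩ Dana: 10:15–10:45, 11:15–11:30, 14:30–15:15.
Bob ∩ Yolanda ∩ Dana ∩ Farrukh: 10:15–10:45, 11:15–11:30.
Restricted to 10:00–15:45: 10:15–10:45, 11:15–11:30.
Windows ≥ 75 min: (none).

none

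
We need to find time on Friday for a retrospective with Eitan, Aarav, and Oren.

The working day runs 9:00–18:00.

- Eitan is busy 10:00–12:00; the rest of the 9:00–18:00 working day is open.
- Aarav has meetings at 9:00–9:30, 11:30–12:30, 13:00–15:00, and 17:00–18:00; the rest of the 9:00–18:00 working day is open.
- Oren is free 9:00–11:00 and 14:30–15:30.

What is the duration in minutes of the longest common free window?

30 minutes

Eitan free within 09:00–18:00: 09:00–10:00, 12:00–18:00.
Aarav free within 09:00–18:00: 09:30–11:30, 12:30–13:00, 15:00–17:00.
Eitan ∩ Aarav: 09:30–10:00, 12:30–13:00, 15:00–17:00.
Eitan ∩ Aarav ∩ Oren: 09:30–10:00, 15:00–15:30.
Common window lengths: 30, 30 min; longest is 30.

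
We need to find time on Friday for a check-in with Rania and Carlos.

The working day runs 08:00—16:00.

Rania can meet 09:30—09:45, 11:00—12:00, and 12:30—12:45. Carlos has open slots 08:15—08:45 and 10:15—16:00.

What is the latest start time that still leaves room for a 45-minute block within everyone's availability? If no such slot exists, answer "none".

11:15

Rania ∩ Carlos: 11:00–12:00, 12:30–12:45.
Windows ≥ 45 min: 11:00–12:00.
Latest start in the last window 11:00–12:00 is 12:00 − 45 min = 11:15.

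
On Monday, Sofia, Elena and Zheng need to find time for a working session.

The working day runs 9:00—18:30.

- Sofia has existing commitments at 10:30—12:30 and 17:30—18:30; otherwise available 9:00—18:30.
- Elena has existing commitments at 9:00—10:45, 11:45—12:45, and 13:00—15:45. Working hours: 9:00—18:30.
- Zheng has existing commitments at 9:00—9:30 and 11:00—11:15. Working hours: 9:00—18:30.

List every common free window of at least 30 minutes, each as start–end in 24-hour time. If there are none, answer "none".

Sofia free within 09:00–18:30: 09:00–10:30, 12:30–17:30.
Elena free within 09:00–18:30: 10:45–11:45, 12:45–13:00, 15:45–18:30.
Zheng free within 09:00–18:30: 09:30–11:00, 11:15–18:30.
Sofia ∩ Elena: 12:45–13:00, 15:45–17:30.
Sofia ∩ Elena ∩ Zheng: 12:45–13:00, 15:45–17:30.
Windows ≥ 30 min: 15:45–17:30.

15:45–17:30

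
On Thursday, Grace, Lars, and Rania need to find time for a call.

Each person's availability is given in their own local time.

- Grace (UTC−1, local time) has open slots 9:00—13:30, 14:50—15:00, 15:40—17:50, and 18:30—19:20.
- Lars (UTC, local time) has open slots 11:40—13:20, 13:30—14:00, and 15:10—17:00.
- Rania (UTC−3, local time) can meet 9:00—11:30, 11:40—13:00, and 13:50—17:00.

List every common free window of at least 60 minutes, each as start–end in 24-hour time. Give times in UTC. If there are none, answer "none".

12:00–13:20

Grace → UTC: 10:00–14:30, 15:50–16:00, 16:40–18:50, 19:30–20:20.
Lars → UTC: 11:40–13:20, 13:30–14:00, 15:10–17:00.
Rania → UTC: 12:00–14:30, 14:40–16:00, 16:50–20:00.
Grace ∩ Lars: 11:40–13:20, 13:30–14:00, 15:50–16:00, 16:40–17:00.
Grace ∩ Lars ∩ Rania: 12:00–13:20, 13:30–14:00, 15:50–16:00, 16:50–17:00.
Windows ≥ 60 min: 12:00–13:20.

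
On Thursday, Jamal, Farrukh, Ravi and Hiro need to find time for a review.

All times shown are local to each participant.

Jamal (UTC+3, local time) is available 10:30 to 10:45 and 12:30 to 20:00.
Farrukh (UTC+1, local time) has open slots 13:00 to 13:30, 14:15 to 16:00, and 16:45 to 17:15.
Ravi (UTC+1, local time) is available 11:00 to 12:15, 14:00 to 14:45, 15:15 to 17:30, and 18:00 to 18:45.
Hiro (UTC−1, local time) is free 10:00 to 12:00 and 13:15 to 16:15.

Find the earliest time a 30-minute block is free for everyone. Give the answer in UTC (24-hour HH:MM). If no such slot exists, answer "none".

Jamal → UTC: 07:30–07:45, 09:30–17:00.
Farrukh → UTC: 12:00–12:30, 13:15–15:00, 15:45–16:15.
Ravi → UTC: 10:00–11:15, 13:00–13:45, 14:15–16:30, 17:00–17:45.
Hiro → UTC: 11:00–13:00, 14:15–17:15.
Jamal ∩ Farrukh: 12:00–12:30, 13:15–15:00, 15:45–16:15.
Jamal ∩ Farrukh ∩ Ravi: 13:15–13:45, 14:15–15:00, 15:45–16:15.
Jamal ∩ Farrukh ∩ Ravi ∩ Hiro: 14:15–15:00, 15:45–16:15.
Windows ≥ 30 min: 14:15–15:00, 15:45–16:15.
Earliest such window starts at 14:15.

14:15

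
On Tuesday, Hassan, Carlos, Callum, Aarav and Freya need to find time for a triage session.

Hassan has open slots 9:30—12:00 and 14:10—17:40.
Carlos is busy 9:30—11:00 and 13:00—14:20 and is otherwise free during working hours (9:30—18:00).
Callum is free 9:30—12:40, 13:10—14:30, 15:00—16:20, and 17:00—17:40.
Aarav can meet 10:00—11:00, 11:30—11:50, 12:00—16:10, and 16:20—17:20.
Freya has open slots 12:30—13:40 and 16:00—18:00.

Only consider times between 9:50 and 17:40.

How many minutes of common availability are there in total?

30 minutes

Carlos free within 09:30–18:00: 11:00–13:00, 14:20–18:00.
Hassan ∩ Carlos: 11:00–12:00, 14:20–17:40.
Hassan ∩ Carlos ∩ Callum: 11:00–12:00, 14:20–14:30, 15:00–16:20, 17:00–17:40.
Hassan ∩ Carlos ∩ Callum ∩ Aarav: 11:30–11:50, 14:20–14:30, 15:00–16:10, 17:00–17:20.
Hassan ∩ Carlos ∩ Callum ∩ Aarav ∩ Freya: 16:00–16:10, 17:00–17:20.
Restricted to 09:50–17:40: 16:00–16:10, 17:00–17:20.
Total common minutes: 10 + 20 = 30.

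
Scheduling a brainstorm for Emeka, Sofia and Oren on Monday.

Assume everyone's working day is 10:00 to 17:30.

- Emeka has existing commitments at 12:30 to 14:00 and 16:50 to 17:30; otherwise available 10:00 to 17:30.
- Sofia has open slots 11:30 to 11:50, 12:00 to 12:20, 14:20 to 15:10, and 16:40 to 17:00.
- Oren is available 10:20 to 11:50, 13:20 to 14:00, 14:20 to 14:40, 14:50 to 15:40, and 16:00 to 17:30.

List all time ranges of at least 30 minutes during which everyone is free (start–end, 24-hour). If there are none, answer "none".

none

Emeka free within 10:00–17:30: 10:00–12:30, 14:00–16:50.
Emeka ∩ Sofia: 11:30–11:50, 12:00–12:20, 14:20–15:10, 16:40–16:50.
Emeka ∩ Sofia ∩ Oren: 11:30–11:50, 14:20–14:40, 14:50–15:10, 16:40–16:50.
Windows ≥ 30 min: (none).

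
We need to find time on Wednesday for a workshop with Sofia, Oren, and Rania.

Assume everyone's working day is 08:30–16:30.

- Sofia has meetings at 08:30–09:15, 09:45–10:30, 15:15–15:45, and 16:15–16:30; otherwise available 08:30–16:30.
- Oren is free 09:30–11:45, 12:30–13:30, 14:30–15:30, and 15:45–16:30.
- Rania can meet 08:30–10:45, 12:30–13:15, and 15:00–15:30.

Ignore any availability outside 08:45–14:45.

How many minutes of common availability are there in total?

75 minutes

Sofia free within 08:30–16:30: 09:15–09:45, 10:30–15:15, 15:45–16:15.
Sofia ∩ Oren: 09:30–09:45, 10:30–11:45, 12:30–13:30, 14:30–15:15, 15:45–16:15.
Sofia ∩ Oren ∩ Rania: 09:30–09:45, 10:30–10:45, 12:30–13:15, 15:00–15:15.
Restricted to 08:45–14:45: 09:30–09:45, 10:30–10:45, 12:30–13:15.
Total common minutes: 15 + 15 + 45 = 75.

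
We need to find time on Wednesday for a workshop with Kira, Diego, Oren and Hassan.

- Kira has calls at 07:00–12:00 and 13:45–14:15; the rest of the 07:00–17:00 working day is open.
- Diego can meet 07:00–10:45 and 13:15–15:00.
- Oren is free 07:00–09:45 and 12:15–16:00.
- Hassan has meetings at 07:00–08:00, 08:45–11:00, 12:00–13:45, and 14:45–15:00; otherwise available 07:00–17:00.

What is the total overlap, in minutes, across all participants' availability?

Kira free within 07:00–17:00: 12:00–13:45, 14:15–17:00.
Hassan free within 07:00–17:00: 08:00–08:45, 11:00–12:00, 13:45–14:45, 15:00–17:00.
Kira ∩ Diego: 13:15–13:45, 14:15–15:00.
Kira ∩ Diego ∩ Oren: 13:15–13:45, 14:15–15:00.
Kira ∩ Diego ∩ Oren ∩ Hassan: 14:15–14:45.
Total common minutes: 30.

30 minutes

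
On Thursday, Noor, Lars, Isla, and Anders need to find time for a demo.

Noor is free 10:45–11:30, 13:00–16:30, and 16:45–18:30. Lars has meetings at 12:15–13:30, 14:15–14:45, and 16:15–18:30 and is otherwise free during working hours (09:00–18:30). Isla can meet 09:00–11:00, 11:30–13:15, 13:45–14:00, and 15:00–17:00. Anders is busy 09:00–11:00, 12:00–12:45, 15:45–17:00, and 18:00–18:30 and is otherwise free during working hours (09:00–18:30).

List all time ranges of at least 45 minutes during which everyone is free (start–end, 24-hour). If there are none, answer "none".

15:00–15:45

Lars free within 09:00–18:30: 09:00–12:15, 13:30–14:15, 14:45–16:15.
Anders free within 09:00–18:30: 11:00–12:00, 12:45–15:45, 17:00–18:00.
Noor ∩ Lars: 10:45–11:30, 13:30–14:15, 14:45–16:15.
Noor ∩ Lars ∩ Isla: 10:45–11:00, 13:45–14:00, 15:00–16:15.
Noor ∩ Lars ∩ Isla ∩ Anders: 13:45–14:00, 15:00–15:45.
Windows ≥ 45 min: 15:00–15:45.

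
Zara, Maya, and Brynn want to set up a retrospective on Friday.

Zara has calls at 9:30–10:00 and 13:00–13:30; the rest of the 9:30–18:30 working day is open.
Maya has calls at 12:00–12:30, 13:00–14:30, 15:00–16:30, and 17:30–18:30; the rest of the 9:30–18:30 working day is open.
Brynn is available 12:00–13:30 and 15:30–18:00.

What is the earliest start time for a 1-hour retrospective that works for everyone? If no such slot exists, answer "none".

16:30

Zara free within 09:30–18:30: 10:00–13:00, 13:30–18:30.
Maya free within 09:30–18:30: 09:30–12:00, 12:30–13:00, 14:30–15:00, 16:30–17:30.
Zara ∩ Maya: 10:00–12:00, 12:30–13:00, 14:30–15:00, 16:30–17:30.
Zara ∩ Maya ∩ Brynn: 12:30–13:00, 16:30–17:30.
Windows ≥ 60 min: 16:30–17:30.
Earliest such window starts at 16:30.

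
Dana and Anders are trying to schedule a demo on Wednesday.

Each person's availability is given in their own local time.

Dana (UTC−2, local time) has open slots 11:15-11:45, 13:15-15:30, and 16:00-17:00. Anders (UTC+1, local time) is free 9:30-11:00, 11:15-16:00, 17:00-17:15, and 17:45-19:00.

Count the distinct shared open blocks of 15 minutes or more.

3

Dana → UTC: 13:15–13:45, 15:15–17:30, 18:00–19:00.
Anders → UTC: 08:30–10:00, 10:15–15:00, 16:00–16:15, 16:45–18:00.
Dana ∩ Anders: 13:15–13:45, 16:00–16:15, 16:45–17:30.
Windows ≥ 15 min: 13:15–13:45, 16:00–16:15, 16:45–17:30.
That's 3 windows.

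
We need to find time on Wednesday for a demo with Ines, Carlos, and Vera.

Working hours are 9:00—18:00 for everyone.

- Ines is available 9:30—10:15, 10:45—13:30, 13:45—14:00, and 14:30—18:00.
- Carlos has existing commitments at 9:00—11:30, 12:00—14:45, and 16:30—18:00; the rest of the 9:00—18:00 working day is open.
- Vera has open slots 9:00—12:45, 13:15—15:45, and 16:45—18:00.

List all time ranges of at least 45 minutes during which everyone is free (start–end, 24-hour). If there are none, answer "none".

Carlos free within 09:00–18:00: 11:30–12:00, 14:45–16:30.
Ines ∩ Carlos: 11:30–12:00, 14:45–16:30.
Ines ∩ Carlos ∩ Vera: 11:30–12:00, 14:45–15:45.
Windows ≥ 45 min: 14:45–15:45.

14:45–15:45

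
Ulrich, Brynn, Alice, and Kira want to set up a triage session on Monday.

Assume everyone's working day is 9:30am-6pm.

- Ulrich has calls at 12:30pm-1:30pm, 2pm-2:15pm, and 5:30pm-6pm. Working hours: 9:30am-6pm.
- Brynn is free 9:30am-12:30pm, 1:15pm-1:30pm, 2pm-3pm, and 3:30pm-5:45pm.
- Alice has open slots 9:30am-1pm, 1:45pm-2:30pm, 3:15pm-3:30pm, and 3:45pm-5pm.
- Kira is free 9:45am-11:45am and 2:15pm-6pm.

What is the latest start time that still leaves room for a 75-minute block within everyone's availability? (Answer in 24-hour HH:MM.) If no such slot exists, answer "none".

15:45

Ulrich free within 09:30–18:00: 09:30–12:30, 13:30–14:00, 14:15–17:30.
Ulrich ∩ Brynn: 09:30–12:30, 14:15–15:00, 15:30–17:30.
Ulrich ∩ Brynn ∩ Alice: 09:30–12:30, 14:15–14:30, 15:45–17:00.
Ulrich ∩ Brynn ∩ Alice ∩ Kira: 09:45–11:45, 14:15–14:30, 15:45–17:00.
Windows ≥ 75 min: 09:45–11:45, 15:45–17:00.
Latest start in the last window 15:45–17:00 is 17:00 − 75 min = 15:45.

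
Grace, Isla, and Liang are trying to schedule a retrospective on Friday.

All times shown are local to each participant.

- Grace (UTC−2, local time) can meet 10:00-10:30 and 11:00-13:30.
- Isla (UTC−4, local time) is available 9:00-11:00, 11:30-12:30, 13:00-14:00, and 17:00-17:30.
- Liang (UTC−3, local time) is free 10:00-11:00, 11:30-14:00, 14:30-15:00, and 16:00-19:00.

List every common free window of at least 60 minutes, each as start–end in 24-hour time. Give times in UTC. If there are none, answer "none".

Grace → UTC: 12:00–12:30, 13:00–15:30.
Isla → UTC: 13:00–15:00, 15:30–16:30, 17:00–18:00, 21:00–21:30.
Liang → UTC: 13:00–14:00, 14:30–17:00, 17:30–18:00, 19:00–22:00.
Grace ∩ Isla: 13:00–15:00.
Grace ∩ Isla ∩ Liang: 13:00–14:00, 14:30–15:00.
Windows ≥ 60 min: 13:00–14:00.

13:00–14:00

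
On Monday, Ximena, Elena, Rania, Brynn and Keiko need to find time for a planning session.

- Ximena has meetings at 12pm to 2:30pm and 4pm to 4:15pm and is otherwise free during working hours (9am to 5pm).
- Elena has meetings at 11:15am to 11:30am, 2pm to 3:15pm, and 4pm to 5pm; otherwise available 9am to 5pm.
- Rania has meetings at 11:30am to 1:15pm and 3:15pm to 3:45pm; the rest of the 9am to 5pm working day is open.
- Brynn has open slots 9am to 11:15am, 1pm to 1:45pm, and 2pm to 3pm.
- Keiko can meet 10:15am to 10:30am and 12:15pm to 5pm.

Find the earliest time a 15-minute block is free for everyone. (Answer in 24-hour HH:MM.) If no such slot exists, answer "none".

10:15

Ximena free within 09:00–17:00: 09:00–12:00, 14:30–16:00, 16:15–17:00.
Elena free within 09:00–17:00: 09:00–11:15, 11:30–14:00, 15:15–16:00.
Rania free within 09:00–17:00: 09:00–11:30, 13:15–15:15, 15:45–17:00.
Ximena ∩ Elena: 09:00–11:15, 11:30–12:00, 15:15–16:00.
Ximena ∩ Elena ∩ Rania: 09:00–11:15, 15:45–16:00.
Ximena ∩ Elena ∩ Rania ∩ Brynn: 09:00–11:15.
Ximena ∩ Elena ∩ Rania ∩ Brynn ∩ Keiko: 10:15–10:30.
Windows ≥ 15 min: 10:15–10:30.
Earliest such window starts at 10:15.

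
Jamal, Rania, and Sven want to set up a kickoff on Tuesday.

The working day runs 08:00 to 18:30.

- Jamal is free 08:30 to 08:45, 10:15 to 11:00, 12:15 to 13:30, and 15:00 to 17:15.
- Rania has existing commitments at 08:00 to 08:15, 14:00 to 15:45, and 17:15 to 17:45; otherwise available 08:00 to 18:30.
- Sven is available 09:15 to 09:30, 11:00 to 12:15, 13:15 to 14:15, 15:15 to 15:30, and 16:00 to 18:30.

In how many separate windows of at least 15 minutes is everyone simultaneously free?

Rania free within 08:00–18:30: 08:15–14:00, 15:45–17:15, 17:45–18:30.
Jamal ∩ Rania: 08:30–08:45, 10:15–11:00, 12:15–13:30, 15:45–17:15.
Jamal ∩ Rania ∩ Sven: 13:15–13:30, 16:00–17:15.
Windows ≥ 15 min: 13:15–13:30, 16:00–17:15.
That's 2 windows.

2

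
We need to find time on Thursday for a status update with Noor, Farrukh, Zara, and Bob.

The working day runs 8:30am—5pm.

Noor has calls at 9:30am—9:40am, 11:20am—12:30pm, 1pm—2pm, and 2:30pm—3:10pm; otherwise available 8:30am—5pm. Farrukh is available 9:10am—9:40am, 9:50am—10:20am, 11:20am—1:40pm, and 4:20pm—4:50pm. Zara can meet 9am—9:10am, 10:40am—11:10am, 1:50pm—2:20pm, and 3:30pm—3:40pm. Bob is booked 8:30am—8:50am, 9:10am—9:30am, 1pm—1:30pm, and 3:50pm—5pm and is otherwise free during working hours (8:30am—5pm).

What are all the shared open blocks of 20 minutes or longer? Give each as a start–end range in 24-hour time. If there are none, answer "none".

Noor free within 08:30–17:00: 08:30–09:30, 09:40–11:20, 12:30–13:00, 14:00–14:30, 15:10–17:00.
Bob free within 08:30–17:00: 08:50–09:10, 09:30–13:00, 13:30–15:50.
Noor ∩ Farrukh: 09:10–09:30, 09:50–10:20, 12:30–13:00, 16:20–16:50.
Noor ∩ Farrukh ∩ Zara: (none).
Noor ∩ Farrukh ∩ Zara ∩ Bob: (none).
Windows ≥ 20 min: (none).

none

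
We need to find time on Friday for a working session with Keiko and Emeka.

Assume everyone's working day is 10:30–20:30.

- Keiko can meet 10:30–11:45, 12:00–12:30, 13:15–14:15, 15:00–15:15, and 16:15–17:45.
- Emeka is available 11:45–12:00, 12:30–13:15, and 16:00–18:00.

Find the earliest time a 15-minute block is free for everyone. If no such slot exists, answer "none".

16:15

Keiko ∩ Emeka: 16:15–17:45.
Windows ≥ 15 min: 16:15–17:45.
Earliest such window starts at 16:15.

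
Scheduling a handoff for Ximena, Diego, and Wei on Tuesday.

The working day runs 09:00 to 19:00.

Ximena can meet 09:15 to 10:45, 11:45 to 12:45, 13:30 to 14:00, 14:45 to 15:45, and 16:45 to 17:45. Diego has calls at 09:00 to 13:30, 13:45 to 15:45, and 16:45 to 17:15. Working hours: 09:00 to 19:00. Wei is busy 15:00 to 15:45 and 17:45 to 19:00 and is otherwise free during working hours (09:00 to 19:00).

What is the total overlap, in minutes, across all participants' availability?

Diego free within 09:00–19:00: 13:30–13:45, 15:45–16:45, 17:15–19:00.
Wei free within 09:00–19:00: 09:00–15:00, 15:45–17:45.
Ximena ∩ Diego: 13:30–13:45, 17:15–17:45.
Ximena ∩ Diego ∩ Wei: 13:30–13:45, 17:15–17:45.
Total common minutes: 15 + 30 = 45.

45 minutes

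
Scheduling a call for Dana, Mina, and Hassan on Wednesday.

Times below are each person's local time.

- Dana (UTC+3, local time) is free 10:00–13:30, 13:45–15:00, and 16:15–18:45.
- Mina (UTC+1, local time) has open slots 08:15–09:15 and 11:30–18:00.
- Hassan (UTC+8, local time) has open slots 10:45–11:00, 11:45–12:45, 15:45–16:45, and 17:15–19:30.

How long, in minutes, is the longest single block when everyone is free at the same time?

Dana → UTC: 07:00–10:30, 10:45–12:00, 13:15–15:45.
Mina → UTC: 07:15–08:15, 10:30–17:00.
Hassan → UTC: 02:45–03:00, 03:45–04:45, 07:45–08:45, 09:15–11:30.
Dana ∩ Mina: 07:15–08:15, 10:45–12:00, 13:15–15:45.
Dana ∩ Mina ∩ Hassan: 07:45–08:15, 10:45–11:30.
Common window lengths: 30, 45 min; longest is 45.

45 minutes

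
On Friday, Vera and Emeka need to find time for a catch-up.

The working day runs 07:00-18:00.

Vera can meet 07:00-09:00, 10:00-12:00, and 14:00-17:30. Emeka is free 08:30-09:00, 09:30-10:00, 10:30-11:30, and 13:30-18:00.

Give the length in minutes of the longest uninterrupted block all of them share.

Vera ∩ Emeka: 08:30–09:00, 10:30–11:30, 14:00–17:30.
Common window lengths: 30, 60, 210 min; longest is 210.

210 minutes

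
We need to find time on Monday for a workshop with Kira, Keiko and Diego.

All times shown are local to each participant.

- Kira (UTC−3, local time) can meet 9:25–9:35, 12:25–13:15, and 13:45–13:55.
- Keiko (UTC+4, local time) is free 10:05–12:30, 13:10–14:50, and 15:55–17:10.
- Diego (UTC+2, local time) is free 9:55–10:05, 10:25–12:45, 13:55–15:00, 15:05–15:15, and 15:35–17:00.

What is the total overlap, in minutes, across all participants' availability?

Kira → UTC: 12:25–12:35, 15:25–16:15, 16:45–16:55.
Keiko → UTC: 06:05–08:30, 09:10–10:50, 11:55–13:10.
Diego → UTC: 07:55–08:05, 08:25–10:45, 11:55–13:00, 13:05–13:15, 13:35–15:00.
Kira ∩ Keiko: 12:25–12:35.
Kira ∩ Keiko ∩ Diego: 12:25–12:35.
Total common minutes: 10.

10 minutes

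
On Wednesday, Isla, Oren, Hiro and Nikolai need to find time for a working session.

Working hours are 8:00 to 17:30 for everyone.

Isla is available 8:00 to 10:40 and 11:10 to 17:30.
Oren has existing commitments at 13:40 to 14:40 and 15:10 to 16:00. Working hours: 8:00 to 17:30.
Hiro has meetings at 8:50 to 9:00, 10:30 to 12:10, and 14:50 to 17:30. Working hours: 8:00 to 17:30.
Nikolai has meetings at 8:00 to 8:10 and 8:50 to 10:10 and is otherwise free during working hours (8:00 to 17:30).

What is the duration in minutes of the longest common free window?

Oren free within 08:00–17:30: 08:00–13:40, 14:40–15:10, 16:00–17:30.
Hiro free within 08:00–17:30: 08:00–08:50, 09:00–10:30, 12:10–14:50.
Nikolai free within 08:00–17:30: 08:10–08:50, 10:10–17:30.
Isla ∩ Oren: 08:00–10:40, 11:10–13:40, 14:40–15:10, 16:00–17:30.
Isla ∩ Oren ∩ Hiro: 08:00–08:50, 09:00–10:30, 12:10–13:40, 14:40–14:50.
Isla ∩ Oren ∩ Hiro ∩ Nikolai: 08:10–08:50, 10:10–10:30, 12:10–13:40, 14:40–14:50.
Common window lengths: 40, 20, 90, 10 min; longest is 90.

90 minutes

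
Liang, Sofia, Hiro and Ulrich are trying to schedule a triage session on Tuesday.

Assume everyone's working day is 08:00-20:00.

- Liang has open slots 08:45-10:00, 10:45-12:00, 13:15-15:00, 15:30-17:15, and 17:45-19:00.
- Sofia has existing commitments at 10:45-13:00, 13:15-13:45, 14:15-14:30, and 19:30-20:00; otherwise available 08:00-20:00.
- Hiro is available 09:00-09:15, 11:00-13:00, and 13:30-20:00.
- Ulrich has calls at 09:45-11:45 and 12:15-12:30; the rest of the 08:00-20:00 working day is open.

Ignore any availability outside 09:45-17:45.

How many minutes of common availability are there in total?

Sofia free within 08:00–20:00: 08:00–10:45, 13:00–13:15, 13:45–14:15, 14:30–19:30.
Ulrich free within 08:00–20:00: 08:00–09:45, 11:45–12:15, 12:30–20:00.
Liang ∩ Sofia: 08:45–10:00, 13:45–14:15, 14:30–15:00, 15:30–17:15, 17:45–19:00.
Liang ∩ Sofia ∩ Hiro: 09:00–09:15, 13:45–14:15, 14:30–15:00, 15:30–17:15, 17:45–19:00.
Liang ∩ Sofia ∩ Hiro ∩ Ulrich: 09:00–09:15, 13:45–14:15, 14:30–15:00, 15:30–17:15, 17:45–19:00.
Restricted to 09:45–17:45: 13:45–14:15, 14:30–15:00, 15:30–17:15.
Total common minutes: 30 + 30 + 105 = 165.

165 minutes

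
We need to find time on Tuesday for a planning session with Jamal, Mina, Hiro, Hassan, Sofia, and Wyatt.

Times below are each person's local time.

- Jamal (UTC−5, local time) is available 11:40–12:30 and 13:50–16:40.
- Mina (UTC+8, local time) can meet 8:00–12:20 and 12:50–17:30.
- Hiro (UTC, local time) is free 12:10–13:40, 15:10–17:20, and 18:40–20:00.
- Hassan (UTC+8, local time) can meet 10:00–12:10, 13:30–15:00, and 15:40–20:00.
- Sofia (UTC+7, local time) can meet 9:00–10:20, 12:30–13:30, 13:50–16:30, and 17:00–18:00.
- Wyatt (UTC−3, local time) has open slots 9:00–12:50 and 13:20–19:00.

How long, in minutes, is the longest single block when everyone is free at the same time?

Jamal → UTC: 16:40–17:30, 18:50–21:40.
Mina → UTC: 00:00–04:20, 04:50–09:30.
Hiro → UTC: 12:10–13:40, 15:10–17:20, 18:40–20:00.
Hassan → UTC: 02:00–04:10, 05:30–07:00, 07:40–12:00.
Sofia → UTC: 02:00–03:20, 05:30–06:30, 06:50–09:30, 10:00–11:00.
Wyatt → UTC: 12:00–15:50, 16:20–22:00.
Jamal ∩ Mina: (none).
Jamal ∩ Mina ∩ Hiro: (none).
Jamal ∩ Mina ∩ Hiro ∩ Hassan: (none).
Jamal ∩ Mina ∩ Hiro ∩ Hassan ∩ Sofia: (none).
Jamal ∩ Mina ∩ Hiro ∩ Hassan ∩ Sofia ∩ Wyatt: (none).
No common window.

0 minutes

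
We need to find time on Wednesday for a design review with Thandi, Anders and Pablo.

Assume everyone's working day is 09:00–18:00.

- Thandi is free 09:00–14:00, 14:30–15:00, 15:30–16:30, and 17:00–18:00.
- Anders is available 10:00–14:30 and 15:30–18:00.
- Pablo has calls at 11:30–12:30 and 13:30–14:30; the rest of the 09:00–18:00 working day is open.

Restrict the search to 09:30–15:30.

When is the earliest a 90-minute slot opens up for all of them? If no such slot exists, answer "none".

10:00

Pablo free within 09:00–18:00: 09:00–11:30, 12:30–13:30, 14:30–18:00.
Thandi ∩ Anders: 10:00–14:00, 15:30–16:30, 17:00–18:00.
Thandi ∩ Anders ∩ Pablo: 10:00–11:30, 12:30–13:30, 15:30–16:30, 17:00–18:00.
Restricted to 09:30–15:30: 10:00–11:30, 12:30–13:30.
Windows ≥ 90 min: 10:00–11:30.
Earliest such window starts at 10:00.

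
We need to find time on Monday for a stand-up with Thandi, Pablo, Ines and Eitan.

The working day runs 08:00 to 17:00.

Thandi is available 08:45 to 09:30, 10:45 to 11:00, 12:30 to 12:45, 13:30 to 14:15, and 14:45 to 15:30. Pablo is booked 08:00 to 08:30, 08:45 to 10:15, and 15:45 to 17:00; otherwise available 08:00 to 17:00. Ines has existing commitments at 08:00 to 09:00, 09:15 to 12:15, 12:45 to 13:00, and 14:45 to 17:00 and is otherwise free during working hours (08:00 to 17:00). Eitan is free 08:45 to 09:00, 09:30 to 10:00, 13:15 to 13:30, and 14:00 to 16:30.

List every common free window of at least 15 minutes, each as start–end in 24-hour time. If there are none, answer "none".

14:00–14:15

Pablo free within 08:00–17:00: 08:30–08:45, 10:15–15:45.
Ines free within 08:00–17:00: 09:00–09:15, 12:15–12:45, 13:00–14:45.
Thandi ∩ Pablo: 10:45–11:00, 12:30–12:45, 13:30–14:15, 14:45–15:30.
Thandi ∩ Pablo ∩ Ines: 12:30–12:45, 13:30–14:15.
Thandi ∩ Pablo ∩ Ines ∩ Eitan: 14:00–14:15.
Windows ≥ 15 min: 14:00–14:15.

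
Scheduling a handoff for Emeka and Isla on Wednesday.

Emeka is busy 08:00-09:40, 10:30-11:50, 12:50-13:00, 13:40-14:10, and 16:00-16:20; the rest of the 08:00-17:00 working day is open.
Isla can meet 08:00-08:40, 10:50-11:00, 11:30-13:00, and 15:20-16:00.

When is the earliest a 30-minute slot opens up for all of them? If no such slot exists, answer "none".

11:50

Emeka free within 08:00–17:00: 09:40–10:30, 11:50–12:50, 13:00–13:40, 14:10–16:00, 16:20–17:00.
Emeka ∩ Isla: 11:50–12:50, 15:20–16:00.
Windows ≥ 30 min: 11:50–12:50, 15:20–16:00.
Earliest such window starts at 11:50.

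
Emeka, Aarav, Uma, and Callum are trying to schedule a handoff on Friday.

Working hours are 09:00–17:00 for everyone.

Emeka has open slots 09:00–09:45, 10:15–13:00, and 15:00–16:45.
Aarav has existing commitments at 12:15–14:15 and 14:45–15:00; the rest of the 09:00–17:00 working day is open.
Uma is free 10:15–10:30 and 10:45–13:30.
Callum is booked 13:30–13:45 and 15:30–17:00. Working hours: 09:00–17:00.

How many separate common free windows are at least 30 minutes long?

1

Aarav free within 09:00–17:00: 09:00–12:15, 14:15–14:45, 15:00–17:00.
Callum free within 09:00–17:00: 09:00–13:30, 13:45–15:30.
Emeka ∩ Aarav: 09:00–09:45, 10:15–12:15, 15:00–16:45.
Emeka ∩ Aarav ∩ Uma: 10:15–10:30, 10:45–12:15.
Emeka ∩ Aarav ∩ Uma ∩ Callum: 10:15–10:30, 10:45–12:15.
Windows ≥ 30 min: 10:45–12:15.
That's 1 window.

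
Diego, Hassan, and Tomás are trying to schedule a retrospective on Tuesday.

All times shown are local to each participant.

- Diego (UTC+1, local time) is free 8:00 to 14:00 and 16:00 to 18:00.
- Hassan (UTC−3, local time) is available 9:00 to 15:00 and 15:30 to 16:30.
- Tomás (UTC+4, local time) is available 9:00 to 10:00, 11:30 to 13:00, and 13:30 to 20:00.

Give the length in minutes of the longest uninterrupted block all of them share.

60 minutes

Diego → UTC: 07:00–13:00, 15:00–17:00.
Hassan → UTC: 12:00–18:00, 18:30–19:30.
Tomás → UTC: 05:00–06:00, 07:30–09:00, 09:30–16:00.
Diego ∩ Hassan: 12:00–13:00, 15:00–17:00.
Diego ∩ Hassan ∩ Tomás: 12:00–13:00, 15:00–16:00.
Common window lengths: 60, 60 min; longest is 60.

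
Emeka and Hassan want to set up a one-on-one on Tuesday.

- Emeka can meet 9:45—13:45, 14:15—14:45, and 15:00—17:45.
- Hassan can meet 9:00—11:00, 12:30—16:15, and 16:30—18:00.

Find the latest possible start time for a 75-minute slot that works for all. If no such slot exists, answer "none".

16:30

Emeka ∩ Hassan: 09:45–11:00, 12:30–13:45, 14:15–14:45, 15:00–16:15, 16:30–17:45.
Windows ≥ 75 min: 09:45–11:00, 12:30–13:45, 15:00–16:15, 16:30–17:45.
Latest start in the last window 16:30–17:45 is 17:45 − 75 min = 16:30.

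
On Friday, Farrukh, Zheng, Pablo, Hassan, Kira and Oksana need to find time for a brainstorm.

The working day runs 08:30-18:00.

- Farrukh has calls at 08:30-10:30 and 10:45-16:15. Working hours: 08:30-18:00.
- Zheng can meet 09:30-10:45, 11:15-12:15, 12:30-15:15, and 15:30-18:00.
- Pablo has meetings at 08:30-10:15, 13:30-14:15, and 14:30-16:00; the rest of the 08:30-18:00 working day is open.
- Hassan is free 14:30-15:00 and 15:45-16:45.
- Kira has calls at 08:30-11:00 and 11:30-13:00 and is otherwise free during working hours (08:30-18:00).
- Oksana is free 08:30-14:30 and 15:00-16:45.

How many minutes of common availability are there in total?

Farrukh free within 08:30–18:00: 10:30–10:45, 16:15–18:00.
Pablo free within 08:30–18:00: 10:15–13:30, 14:15–14:30, 16:00–18:00.
Kira free within 08:30–18:00: 11:00–11:30, 13:00–18:00.
Farrukh ∩ Zheng: 10:30–10:45, 16:15–18:00.
Farrukh ∩ Zheng ∩ Pablo: 10:30–10:45, 16:15–18:00.
Farrukh ∩ Zheng ∩ Pablo ∩ Hassan: 16:15–16:45.
Farrukh ∩ Zheng ∩ Pablo ∩ Hassan ∩ Kira: 16:15–16:45.
Farrukh ∩ Zheng ∩ Pablo ∩ Hassan ∩ Kira ∩ Oksana: 16:15–16:45.
Total common minutes: 30.

30 minutes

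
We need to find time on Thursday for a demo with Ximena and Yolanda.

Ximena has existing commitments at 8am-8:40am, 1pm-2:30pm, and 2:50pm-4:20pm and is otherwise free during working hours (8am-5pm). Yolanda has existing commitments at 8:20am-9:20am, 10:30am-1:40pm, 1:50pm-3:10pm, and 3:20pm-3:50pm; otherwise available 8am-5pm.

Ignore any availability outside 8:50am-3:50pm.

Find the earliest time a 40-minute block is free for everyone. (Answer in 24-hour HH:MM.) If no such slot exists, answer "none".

Ximena free within 08:00–17:00: 08:40–13:00, 14:30–14:50, 16:20–17:00.
Yolanda free within 08:00–17:00: 08:00–08:20, 09:20–10:30, 13:40–13:50, 15:10–15:20, 15:50–17:00.
Ximena ∩ Yolanda: 09:20–10:30, 16:20–17:00.
Restricted to 08:50–15:50: 09:20–10:30.
Windows ≥ 40 min: 09:20–10:30.
Earliest such window starts at 09:20.

09:20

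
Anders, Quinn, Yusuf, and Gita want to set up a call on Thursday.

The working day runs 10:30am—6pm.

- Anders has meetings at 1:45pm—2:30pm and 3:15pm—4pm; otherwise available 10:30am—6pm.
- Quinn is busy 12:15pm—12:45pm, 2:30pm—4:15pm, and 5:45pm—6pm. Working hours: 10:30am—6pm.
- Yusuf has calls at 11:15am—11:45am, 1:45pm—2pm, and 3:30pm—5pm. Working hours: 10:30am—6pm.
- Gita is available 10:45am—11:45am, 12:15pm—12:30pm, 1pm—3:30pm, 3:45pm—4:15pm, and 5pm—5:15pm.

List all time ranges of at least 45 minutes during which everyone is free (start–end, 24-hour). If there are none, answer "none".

13:00–13:45

Anders free within 10:30–18:00: 10:30–13:45, 14:30–15:15, 16:00–18:00.
Quinn free within 10:30–18:00: 10:30–12:15, 12:45–14:30, 16:15–17:45.
Yusuf free within 10:30–18:00: 10:30–11:15, 11:45–13:45, 14:00–15:30, 17:00–18:00.
Anders ∩ Quinn: 10:30–12:15, 12:45–13:45, 16:15–17:45.
Anders ∩ Quinn ∩ Yusuf: 10:30–11:15, 11:45–12:15, 12:45–13:45, 17:00–17:45.
Anders ∩ Quinn ∩ Yusuf ∩ Gita: 10:45–11:15, 13:00–13:45, 17:00–17:15.
Windows ≥ 45 min: 13:00–13:45.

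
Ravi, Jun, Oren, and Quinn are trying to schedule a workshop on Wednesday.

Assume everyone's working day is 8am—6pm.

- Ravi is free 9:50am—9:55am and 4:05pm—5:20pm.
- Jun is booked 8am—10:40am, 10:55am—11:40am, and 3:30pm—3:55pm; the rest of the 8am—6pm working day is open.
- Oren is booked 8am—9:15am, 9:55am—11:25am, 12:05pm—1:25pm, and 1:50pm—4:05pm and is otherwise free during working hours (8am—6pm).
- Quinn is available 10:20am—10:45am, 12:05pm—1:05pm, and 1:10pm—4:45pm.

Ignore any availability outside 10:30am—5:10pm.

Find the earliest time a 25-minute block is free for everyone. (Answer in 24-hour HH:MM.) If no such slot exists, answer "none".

Jun free within 08:00–18:00: 10:40–10:55, 11:40–15:30, 15:55–18:00.
Oren free within 08:00–18:00: 09:15–09:55, 11:25–12:05, 13:25–13:50, 16:05–18:00.
Ravi ∩ Jun: 16:05–17:20.
Ravi ∩ Jun ∩ Oren: 16:05–17:20.
Ravi ∩ Jun ∩ Oren ∩ Quinn: 16:05–16:45.
Restricted to 10:30–17:10: 16:05–16:45.
Windows ≥ 25 min: 16:05–16:45.
Earliest such window starts at 16:05.

16:05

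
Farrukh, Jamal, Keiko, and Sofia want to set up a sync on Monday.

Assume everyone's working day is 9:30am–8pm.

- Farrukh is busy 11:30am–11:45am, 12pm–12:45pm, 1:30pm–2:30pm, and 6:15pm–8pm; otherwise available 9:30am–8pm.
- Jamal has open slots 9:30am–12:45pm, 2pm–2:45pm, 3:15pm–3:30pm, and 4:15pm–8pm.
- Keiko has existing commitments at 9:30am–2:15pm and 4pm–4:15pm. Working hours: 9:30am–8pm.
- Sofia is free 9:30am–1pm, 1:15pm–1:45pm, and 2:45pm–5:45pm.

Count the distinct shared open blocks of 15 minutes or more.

2

Farrukh free within 09:30–20:00: 09:30–11:30, 11:45–12:00, 12:45–13:30, 14:30–18:15.
Keiko free within 09:30–20:00: 14:15–16:00, 16:15–20:00.
Farrukh ∩ Jamal: 09:30–11:30, 11:45–12:00, 14:30–14:45, 15:15–15:30, 16:15–18:15.
Farrukh ∩ Jamal ∩ Keiko: 14:30–14:45, 15:15–15:30, 16:15–18:15.
Farrukh ∩ Jamal ∩ Keiko ∩ Sofia: 15:15–15:30, 16:15–17:45.
Windows ≥ 15 min: 15:15–15:30, 16:15–17:45.
That's 2 windows.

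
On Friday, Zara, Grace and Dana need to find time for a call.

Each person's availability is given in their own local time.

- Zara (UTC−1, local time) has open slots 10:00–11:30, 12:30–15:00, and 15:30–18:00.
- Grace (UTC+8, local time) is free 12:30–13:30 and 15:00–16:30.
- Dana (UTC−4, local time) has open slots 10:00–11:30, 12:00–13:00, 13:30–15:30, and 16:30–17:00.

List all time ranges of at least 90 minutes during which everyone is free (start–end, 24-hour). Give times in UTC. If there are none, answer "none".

Zara → UTC: 11:00–12:30, 13:30–16:00, 16:30–19:00.
Grace → UTC: 04:30–05:30, 07:00–08:30.
Dana → UTC: 14:00–15:30, 16:00–17:00, 17:30–19:30, 20:30–21:00.
Zara ∩ Grace: (none).
Zara ∩ Grace ∩ Dana: (none).
Windows ≥ 90 min: (none).

none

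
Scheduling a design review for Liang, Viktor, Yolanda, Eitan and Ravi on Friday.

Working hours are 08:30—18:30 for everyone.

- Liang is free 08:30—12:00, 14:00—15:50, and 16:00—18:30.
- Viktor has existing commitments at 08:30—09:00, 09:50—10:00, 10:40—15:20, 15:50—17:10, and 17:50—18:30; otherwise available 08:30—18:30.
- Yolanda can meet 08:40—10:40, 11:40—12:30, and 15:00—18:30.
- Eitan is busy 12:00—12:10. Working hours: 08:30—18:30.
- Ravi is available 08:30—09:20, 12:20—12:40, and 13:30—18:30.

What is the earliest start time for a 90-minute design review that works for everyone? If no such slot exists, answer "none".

none

Viktor free within 08:30–18:30: 09:00–09:50, 10:00–10:40, 15:20–15:50, 17:10–17:50.
Eitan free within 08:30–18:30: 08:30–12:00, 12:10–18:30.
Liang ∩ Viktor: 09:00–09:50, 10:00–10:40, 15:20–15:50, 17:10–17:50.
Liang ∩ Viktor ∩ Yolanda: 09:00–09:50, 10:00–10:40, 15:20–15:50, 17:10–17:50.
Liang ∩ Viktor ∩ Yolanda ∩ Eitan: 09:00–09:50, 10:00–10:40, 15:20–15:50, 17:10–17:50.
Liang ∩ Viktor ∩ Yolanda ∩ Eitan ∩ Ravi: 09:00–09:20, 15:20–15:50, 17:10–17:50.
Windows ≥ 90 min: (none).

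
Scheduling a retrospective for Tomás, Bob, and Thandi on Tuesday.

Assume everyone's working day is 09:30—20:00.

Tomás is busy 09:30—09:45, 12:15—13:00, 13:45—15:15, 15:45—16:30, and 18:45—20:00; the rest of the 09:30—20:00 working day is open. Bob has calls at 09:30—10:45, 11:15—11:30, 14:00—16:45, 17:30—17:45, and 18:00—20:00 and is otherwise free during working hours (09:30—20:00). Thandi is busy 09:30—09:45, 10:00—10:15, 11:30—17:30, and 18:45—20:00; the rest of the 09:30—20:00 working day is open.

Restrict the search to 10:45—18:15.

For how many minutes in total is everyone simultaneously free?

45 minutes

Tomás free within 09:30–20:00: 09:45–12:15, 13:00–13:45, 15:15–15:45, 16:30–18:45.
Bob free within 09:30–20:00: 10:45–11:15, 11:30–14:00, 16:45–17:30, 17:45–18:00.
Thandi free within 09:30–20:00: 09:45–10:00, 10:15–11:30, 17:30–18:45.
Tomás ∩ Bob: 10:45–11:15, 11:30–12:15, 13:00–13:45, 16:45–17:30, 17:45–18:00.
Tomás ∩ Bob ∩ Thandi: 10:45–11:15, 17:45–18:00.
Restricted to 10:45–18:15: 10:45–11:15, 17:45–18:00.
Total common minutes: 30 + 15 = 45.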